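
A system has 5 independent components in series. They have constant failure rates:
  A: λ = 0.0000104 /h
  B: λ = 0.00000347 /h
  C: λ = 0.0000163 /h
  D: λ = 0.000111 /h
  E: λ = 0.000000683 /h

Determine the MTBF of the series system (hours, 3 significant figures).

Series of exponential components: λ_sys = Σ λ_i
λ_sys = 0.0000104 + 0.00000347 + 0.0000163 + 0.000111 + 0.000000683 = 1.4185e-04 /h
MTBF = 1 / λ_sys = 7050 h

7050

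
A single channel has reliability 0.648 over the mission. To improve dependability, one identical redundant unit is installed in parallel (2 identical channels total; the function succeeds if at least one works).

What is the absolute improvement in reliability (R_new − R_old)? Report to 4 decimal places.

R_before = 0.648
R_after = 1 − (1 − 0.648)^2 = 0.8761
ΔR = 0.8761 − 0.648 = 0.2281

0.2281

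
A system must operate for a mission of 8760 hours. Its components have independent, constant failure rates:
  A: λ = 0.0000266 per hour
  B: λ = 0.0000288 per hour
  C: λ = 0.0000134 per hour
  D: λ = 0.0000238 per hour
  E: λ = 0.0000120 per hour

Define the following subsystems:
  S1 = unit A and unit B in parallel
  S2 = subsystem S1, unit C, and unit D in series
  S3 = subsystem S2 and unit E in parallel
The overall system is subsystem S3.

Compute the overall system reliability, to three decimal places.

R(A) = exp(−0.0000266 × 8760) = 0.79214
R(B) = exp(−0.0000288 × 8760) = 0.77702
R(C) = exp(−0.0000134 × 8760) = 0.88924
R(D) = exp(−0.0000238 × 8760) = 0.81181
R(E) = exp(−0.0000120 × 8760) = 0.90022
Parallel (A and B): 1 − (1 − 0.79214)(1 − 0.77702) = 0.95365
Series ([0.95365], C, and D): 0.95365 × 0.88924 × 0.81181 = 0.68843
Parallel ([0.68843] and E): 1 − (1 − 0.68843)(1 − 0.90022) = 0.969

0.969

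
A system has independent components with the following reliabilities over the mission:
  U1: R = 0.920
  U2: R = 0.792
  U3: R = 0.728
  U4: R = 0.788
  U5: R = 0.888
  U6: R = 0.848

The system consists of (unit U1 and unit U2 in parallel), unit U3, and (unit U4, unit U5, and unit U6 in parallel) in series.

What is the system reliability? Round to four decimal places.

0.7133

Parallel (U1 and U2): 1 − (1 − 0.920000)(1 − 0.792000) = 0.983360
Parallel (U4, U5, and U6): 1 − (1 − 0.788000)(1 − 0.888000)(1 − 0.848000) = 0.996391
Series ([0.983360], U3, and [0.996391]): 0.983360 × 0.728000 × 0.996391 = 0.7133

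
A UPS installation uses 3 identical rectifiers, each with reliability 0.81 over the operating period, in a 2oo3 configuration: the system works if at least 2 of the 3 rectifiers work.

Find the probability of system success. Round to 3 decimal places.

0.905

R = Σ_{i=2}^{3} C(3,i) p^i (1−p)^{3−i} with p = 0.81
C(3,2)·0.81^2·0.19^1 = 0.37398
C(3,3)·0.81^3·0.19^0 = 0.53144
Sum = 0.905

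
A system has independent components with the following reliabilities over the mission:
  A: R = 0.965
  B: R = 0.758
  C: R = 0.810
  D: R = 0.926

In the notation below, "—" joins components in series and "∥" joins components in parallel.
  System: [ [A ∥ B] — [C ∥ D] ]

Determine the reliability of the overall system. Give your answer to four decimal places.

Parallel (A and B): 1 − (1 − 0.965000)(1 − 0.758000) = 0.991530
Parallel (C and D): 1 − (1 − 0.810000)(1 − 0.926000) = 0.985940
Series ([0.991530] and [0.985940]): 0.991530 × 0.985940 = 0.9776

0.9776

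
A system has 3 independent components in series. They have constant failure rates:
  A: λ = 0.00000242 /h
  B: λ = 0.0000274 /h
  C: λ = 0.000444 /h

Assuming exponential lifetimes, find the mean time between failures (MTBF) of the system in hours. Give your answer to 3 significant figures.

2110

Series of exponential components: λ_sys = Σ λ_i
λ_sys = 0.00000242 + 0.0000274 + 0.000444 = 4.7382e-04 /h
MTBF = 1 / λ_sys = 2110 h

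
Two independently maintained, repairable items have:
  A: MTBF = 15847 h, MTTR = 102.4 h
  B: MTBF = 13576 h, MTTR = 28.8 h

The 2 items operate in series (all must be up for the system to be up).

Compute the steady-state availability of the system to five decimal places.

A(A) = MTBF/(MTBF+MTTR) = 15847/(15847+102.4) = 0.993580
A(B) = MTBF/(MTBF+MTTR) = 13576/(13576+28.8) = 0.997883
Series availability: 0.993580 × 0.997883 = 0.99148

0.99148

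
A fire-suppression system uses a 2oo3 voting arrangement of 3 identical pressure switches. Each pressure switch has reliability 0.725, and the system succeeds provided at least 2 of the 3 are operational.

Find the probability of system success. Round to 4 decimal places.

0.8147

R = Σ_{i=2}^{3} C(3,i) p^i (1−p)^{3−i} with p = 0.725
C(3,2)·0.725^2·0.275^1 = 0.433641
C(3,3)·0.725^3·0.275^0 = 0.381078
Sum = 0.8147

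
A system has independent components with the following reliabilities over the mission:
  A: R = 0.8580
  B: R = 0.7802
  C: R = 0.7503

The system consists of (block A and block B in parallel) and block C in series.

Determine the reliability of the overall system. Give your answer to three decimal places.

0.727

Parallel (A and B): 1 − (1 − 0.85800)(1 − 0.78020) = 0.96879
Series ([0.96879] and C): 0.96879 × 0.75030 = 0.727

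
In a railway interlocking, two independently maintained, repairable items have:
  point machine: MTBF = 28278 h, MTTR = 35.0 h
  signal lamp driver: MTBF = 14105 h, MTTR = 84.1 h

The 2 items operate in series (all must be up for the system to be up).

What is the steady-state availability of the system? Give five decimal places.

A(point machine) = MTBF/(MTBF+MTTR) = 28278/(28278+35.0) = 0.998764
A(signal lamp driver) = MTBF/(MTBF+MTTR) = 14105/(14105+84.1) = 0.994073
Series availability: 0.998764 × 0.994073 = 0.99284

0.99284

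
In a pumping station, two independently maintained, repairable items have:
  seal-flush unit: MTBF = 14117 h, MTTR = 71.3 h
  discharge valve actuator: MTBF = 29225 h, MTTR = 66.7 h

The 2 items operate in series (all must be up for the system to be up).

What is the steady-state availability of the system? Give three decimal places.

0.993

A(seal-flush unit) = MTBF/(MTBF+MTTR) = 14117/(14117+71.3) = 0.994975
A(discharge valve actuator) = MTBF/(MTBF+MTTR) = 29225/(29225+66.7) = 0.997723
Series availability: 0.994975 × 0.997723 = 0.993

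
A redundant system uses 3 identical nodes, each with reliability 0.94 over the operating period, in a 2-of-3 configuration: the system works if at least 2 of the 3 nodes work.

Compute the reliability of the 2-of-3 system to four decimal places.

0.9896

R = Σ_{i=2}^{3} C(3,i) p^i (1−p)^{3−i} with p = 0.94
C(3,2)·0.94^2·0.06^1 = 0.159048
C(3,3)·0.94^3·0.06^0 = 0.830584
Sum = 0.9896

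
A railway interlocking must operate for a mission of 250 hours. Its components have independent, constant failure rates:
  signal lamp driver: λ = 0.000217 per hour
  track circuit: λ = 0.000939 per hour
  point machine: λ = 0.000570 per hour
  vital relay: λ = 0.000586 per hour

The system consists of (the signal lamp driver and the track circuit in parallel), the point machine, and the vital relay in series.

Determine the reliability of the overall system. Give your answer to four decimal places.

0.7407

R(signal lamp driver) = exp(−0.000217 × 250) = 0.947195
R(track circuit) = exp(−0.000939 × 250) = 0.790769
R(point machine) = exp(−0.000570 × 250) = 0.867188
R(vital relay) = exp(−0.000586 × 250) = 0.863726
Parallel (signal lamp driver and track circuit): 1 − (1 − 0.947195)(1 − 0.790769) = 0.988952
Series ([0.988952], point machine, and vital relay): 0.988952 × 0.867188 × 0.863726 = 0.7407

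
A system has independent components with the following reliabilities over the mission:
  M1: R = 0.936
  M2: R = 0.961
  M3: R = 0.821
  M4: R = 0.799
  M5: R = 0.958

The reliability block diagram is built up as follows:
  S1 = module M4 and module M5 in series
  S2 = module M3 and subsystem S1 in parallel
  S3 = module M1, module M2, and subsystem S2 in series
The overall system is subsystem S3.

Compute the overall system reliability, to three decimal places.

Series (M4 and M5): 0.79900 × 0.95800 = 0.76544
Parallel (M3 and [0.76544]): 1 − (1 − 0.82100)(1 − 0.76544) = 0.95801
Series (M1, M2, and [0.95801]): 0.93600 × 0.96100 × 0.95801 = 0.862

0.862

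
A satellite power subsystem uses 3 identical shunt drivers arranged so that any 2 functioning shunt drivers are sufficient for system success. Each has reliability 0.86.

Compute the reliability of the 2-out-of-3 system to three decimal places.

R = Σ_{i=2}^{3} C(3,i) p^i (1−p)^{3−i} with p = 0.86
C(3,2)·0.86^2·0.14^1 = 0.31063
C(3,3)·0.86^3·0.14^0 = 0.63606
Sum = 0.947

0.947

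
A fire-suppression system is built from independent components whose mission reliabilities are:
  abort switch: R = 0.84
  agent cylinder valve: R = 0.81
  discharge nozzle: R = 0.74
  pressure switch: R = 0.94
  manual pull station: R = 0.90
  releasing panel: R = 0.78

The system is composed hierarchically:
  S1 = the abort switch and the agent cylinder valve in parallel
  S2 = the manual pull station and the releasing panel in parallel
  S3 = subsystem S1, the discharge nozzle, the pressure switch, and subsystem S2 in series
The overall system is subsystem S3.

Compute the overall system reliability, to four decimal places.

Parallel (abort switch and agent cylinder valve): 1 − (1 − 0.840000)(1 − 0.810000) = 0.969600
Parallel (manual pull station and releasing panel): 1 − (1 − 0.900000)(1 − 0.780000) = 0.978000
Series ([0.969600], discharge nozzle, pressure switch, and [0.978000]): 0.969600 × 0.740000 × 0.940000 × 0.978000 = 0.6596

0.6596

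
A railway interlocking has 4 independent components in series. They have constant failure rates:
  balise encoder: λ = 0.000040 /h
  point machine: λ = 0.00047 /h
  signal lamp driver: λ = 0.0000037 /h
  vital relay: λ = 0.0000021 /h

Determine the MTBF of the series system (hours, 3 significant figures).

1940

Series of exponential components: λ_sys = Σ λ_i
λ_sys = 0.000040 + 0.00047 + 0.0000037 + 0.0000021 = 5.1580e-04 /h
MTBF = 1 / λ_sys = 1940 h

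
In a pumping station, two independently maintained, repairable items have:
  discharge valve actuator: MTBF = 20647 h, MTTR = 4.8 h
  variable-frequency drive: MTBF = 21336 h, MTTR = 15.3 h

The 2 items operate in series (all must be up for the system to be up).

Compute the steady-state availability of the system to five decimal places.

A(discharge valve actuator) = MTBF/(MTBF+MTTR) = 20647/(20647+4.8) = 0.999768
A(variable-frequency drive) = MTBF/(MTBF+MTTR) = 21336/(21336+15.3) = 0.999283
Series availability: 0.999768 × 0.999283 = 0.99905

0.99905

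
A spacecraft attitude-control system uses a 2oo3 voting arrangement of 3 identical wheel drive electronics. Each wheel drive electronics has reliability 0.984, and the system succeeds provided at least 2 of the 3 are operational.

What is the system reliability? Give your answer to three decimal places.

R = Σ_{i=2}^{3} C(3,i) p^i (1−p)^{3−i} with p = 0.984
C(3,2)·0.984^2·0.016^1 = 0.04648
C(3,3)·0.984^3·0.016^0 = 0.95276
Sum = 0.999

0.999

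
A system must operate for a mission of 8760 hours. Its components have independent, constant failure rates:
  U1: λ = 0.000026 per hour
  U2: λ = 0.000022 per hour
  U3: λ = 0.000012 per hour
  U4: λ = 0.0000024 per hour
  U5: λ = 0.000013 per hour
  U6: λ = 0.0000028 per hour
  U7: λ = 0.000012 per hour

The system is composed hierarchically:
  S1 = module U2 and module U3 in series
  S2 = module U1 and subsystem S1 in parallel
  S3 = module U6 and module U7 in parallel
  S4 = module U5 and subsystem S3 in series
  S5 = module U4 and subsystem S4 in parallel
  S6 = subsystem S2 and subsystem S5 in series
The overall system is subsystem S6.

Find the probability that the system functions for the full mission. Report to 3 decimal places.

R(U1) = exp(−0.000026 × 8760) = 0.79632
R(U2) = exp(−0.000022 × 8760) = 0.82471
R(U3) = exp(−0.000012 × 8760) = 0.90022
R(U4) = exp(−0.0000024 × 8760) = 0.97920
R(U5) = exp(−0.000013 × 8760) = 0.89237
R(U6) = exp(−0.0000028 × 8760) = 0.97577
R(U7) = exp(−0.000012 × 8760) = 0.90022
Series (U2 and U3): 0.82471 × 0.90022 = 0.74242
Parallel (U1 and [0.74242]): 1 − (1 − 0.79632)(1 − 0.74242) = 0.94754
Parallel (U6 and U7): 1 − (1 − 0.97577)(1 − 0.90022) = 0.99758
Series (U5 and [0.99758]): 0.89237 × 0.99758 = 0.89021
Parallel (U4 and [0.89021]): 1 − (1 − 0.97920)(1 − 0.89021) = 0.99772
Series ([0.94754] and [0.99772]): 0.94754 × 0.99772 = 0.945

0.945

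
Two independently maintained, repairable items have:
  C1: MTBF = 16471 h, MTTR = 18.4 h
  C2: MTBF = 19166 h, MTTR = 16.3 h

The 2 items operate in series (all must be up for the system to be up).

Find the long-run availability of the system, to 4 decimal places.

A(C1) = MTBF/(MTBF+MTTR) = 16471/(16471+18.4) = 0.998884
A(C2) = MTBF/(MTBF+MTTR) = 19166/(19166+16.3) = 0.999150
Series availability: 0.998884 × 0.999150 = 0.9980

0.9980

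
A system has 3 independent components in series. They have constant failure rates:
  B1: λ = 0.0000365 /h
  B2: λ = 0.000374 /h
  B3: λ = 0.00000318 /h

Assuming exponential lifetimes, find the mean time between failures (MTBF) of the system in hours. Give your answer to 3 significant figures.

Series of exponential components: λ_sys = Σ λ_i
λ_sys = 0.0000365 + 0.000374 + 0.00000318 = 4.1368e-04 /h
MTBF = 1 / λ_sys = 2420 h

2420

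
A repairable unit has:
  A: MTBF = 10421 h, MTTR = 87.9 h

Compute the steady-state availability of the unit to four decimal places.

0.9916

A(A) = MTBF/(MTBF+MTTR) = 10421/(10421+87.9) = 0.9916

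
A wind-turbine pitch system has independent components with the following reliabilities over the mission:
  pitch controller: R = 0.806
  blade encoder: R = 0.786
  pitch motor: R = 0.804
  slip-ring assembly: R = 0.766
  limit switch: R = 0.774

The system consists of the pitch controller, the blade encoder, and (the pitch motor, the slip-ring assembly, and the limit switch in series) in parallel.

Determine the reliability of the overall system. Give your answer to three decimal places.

Series (pitch motor, slip-ring assembly, and limit switch): 0.80400 × 0.76600 × 0.77400 = 0.47668
Parallel (pitch controller, blade encoder, and [0.47668]): 1 − (1 − 0.80600)(1 − 0.78600)(1 − 0.47668) = 0.978

0.978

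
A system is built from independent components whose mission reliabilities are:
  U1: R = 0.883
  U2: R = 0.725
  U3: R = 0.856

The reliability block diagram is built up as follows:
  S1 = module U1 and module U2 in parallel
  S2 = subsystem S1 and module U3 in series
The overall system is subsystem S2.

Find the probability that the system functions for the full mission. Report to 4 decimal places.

Parallel (U1 and U2): 1 − (1 − 0.883000)(1 − 0.725000) = 0.967825
Series ([0.967825] and U3): 0.967825 × 0.856000 = 0.8285

0.8285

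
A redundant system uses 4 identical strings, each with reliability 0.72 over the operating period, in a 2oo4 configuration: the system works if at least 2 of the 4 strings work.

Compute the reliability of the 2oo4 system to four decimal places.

0.9306

R = Σ_{i=2}^{4} C(4,i) p^i (1−p)^{4−i} with p = 0.72
C(4,2)·0.72^2·0.28^2 = 0.243855
C(4,3)·0.72^3·0.28^1 = 0.418038
C(4,4)·0.72^4·0.28^0 = 0.268739
Sum = 0.9306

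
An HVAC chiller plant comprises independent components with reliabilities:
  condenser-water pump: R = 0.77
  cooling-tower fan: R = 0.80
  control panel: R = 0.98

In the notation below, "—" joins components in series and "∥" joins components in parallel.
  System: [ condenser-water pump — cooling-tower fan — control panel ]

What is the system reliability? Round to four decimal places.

Series (condenser-water pump, cooling-tower fan, and control panel): 0.770000 × 0.800000 × 0.980000 = 0.6037

0.6037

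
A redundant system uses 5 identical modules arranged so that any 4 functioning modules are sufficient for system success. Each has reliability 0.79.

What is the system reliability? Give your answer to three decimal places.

R = Σ_{i=4}^{5} C(5,i) p^i (1−p)^{5−i} with p = 0.79
C(5,4)·0.79^4·0.21^1 = 0.40898
C(5,5)·0.79^5·0.21^0 = 0.30771
Sum = 0.717

0.717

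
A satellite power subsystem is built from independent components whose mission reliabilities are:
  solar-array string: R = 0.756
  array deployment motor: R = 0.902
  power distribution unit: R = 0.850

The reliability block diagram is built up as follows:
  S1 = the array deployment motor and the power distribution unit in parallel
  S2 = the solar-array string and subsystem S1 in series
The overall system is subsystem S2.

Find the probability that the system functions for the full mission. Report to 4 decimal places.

Parallel (array deployment motor and power distribution unit): 1 − (1 − 0.902000)(1 − 0.850000) = 0.985300
Series (solar-array string and [0.985300]): 0.756000 × 0.985300 = 0.7449

0.7449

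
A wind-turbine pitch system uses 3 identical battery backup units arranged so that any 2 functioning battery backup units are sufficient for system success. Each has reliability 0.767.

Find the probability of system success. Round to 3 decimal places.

R = Σ_{i=2}^{3} C(3,i) p^i (1−p)^{3−i} with p = 0.767
C(3,2)·0.767^2·0.233^1 = 0.41121
C(3,3)·0.767^3·0.233^0 = 0.45122
Sum = 0.862

0.862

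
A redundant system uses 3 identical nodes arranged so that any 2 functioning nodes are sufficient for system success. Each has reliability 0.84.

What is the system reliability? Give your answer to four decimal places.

R = Σ_{i=2}^{3} C(3,i) p^i (1−p)^{3−i} with p = 0.84
C(3,2)·0.84^2·0.16^1 = 0.338688
C(3,3)·0.84^3·0.16^0 = 0.592704
Sum = 0.9314

0.9314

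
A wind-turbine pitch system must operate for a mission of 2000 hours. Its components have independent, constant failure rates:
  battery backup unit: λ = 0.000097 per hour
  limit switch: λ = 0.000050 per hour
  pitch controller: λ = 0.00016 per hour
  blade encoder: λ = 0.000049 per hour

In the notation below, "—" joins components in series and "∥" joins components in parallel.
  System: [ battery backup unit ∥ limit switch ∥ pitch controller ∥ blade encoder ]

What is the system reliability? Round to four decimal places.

0.9996

R(battery backup unit) = exp(−0.000097 × 2000) = 0.823658
R(limit switch) = exp(−0.000050 × 2000) = 0.904837
R(pitch controller) = exp(−0.00016 × 2000) = 0.726149
R(blade encoder) = exp(−0.000049 × 2000) = 0.906649
Parallel (battery backup unit, limit switch, pitch controller, and blade encoder): 1 − (1 − 0.823658)(1 − 0.904837)(1 − 0.726149)(1 − 0.906649) = 0.9996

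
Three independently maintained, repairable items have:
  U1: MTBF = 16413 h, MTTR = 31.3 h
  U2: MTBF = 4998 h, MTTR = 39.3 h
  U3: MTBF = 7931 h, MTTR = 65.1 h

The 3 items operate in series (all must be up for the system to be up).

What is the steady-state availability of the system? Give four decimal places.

A(U1) = MTBF/(MTBF+MTTR) = 16413/(16413+31.3) = 0.998097
A(U2) = MTBF/(MTBF+MTTR) = 4998/(4998+39.3) = 0.992198
A(U3) = MTBF/(MTBF+MTTR) = 7931/(7931+65.1) = 0.991859
Series availability: 0.998097 × 0.992198 × 0.991859 = 0.9822

0.9822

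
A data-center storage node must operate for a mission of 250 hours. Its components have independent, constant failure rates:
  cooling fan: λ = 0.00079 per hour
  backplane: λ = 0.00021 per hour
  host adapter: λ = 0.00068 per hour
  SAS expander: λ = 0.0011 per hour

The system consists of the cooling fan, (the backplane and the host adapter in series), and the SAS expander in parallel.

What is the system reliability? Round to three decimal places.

R(cooling fan) = exp(−0.00079 × 250) = 0.82078
R(backplane) = exp(−0.00021 × 250) = 0.94885
R(host adapter) = exp(−0.00068 × 250) = 0.84366
R(SAS expander) = exp(−0.0011 × 250) = 0.75957
Series (backplane and host adapter): 0.94885 × 0.84366 = 0.80051
Parallel (cooling fan, [0.80051], and SAS expander): 1 − (1 − 0.82078)(1 − 0.80051)(1 − 0.75957) = 0.991

0.991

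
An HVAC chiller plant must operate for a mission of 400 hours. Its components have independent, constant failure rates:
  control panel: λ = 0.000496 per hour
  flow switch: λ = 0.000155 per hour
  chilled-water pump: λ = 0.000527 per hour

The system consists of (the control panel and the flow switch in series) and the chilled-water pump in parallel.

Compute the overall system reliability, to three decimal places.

0.956

R(control panel) = exp(−0.000496 × 400) = 0.82004
R(flow switch) = exp(−0.000155 × 400) = 0.93988
R(chilled-water pump) = exp(−0.000527 × 400) = 0.80994
Series (control panel and flow switch): 0.82004 × 0.93988 = 0.77074
Parallel ([0.77074] and chilled-water pump): 1 − (1 − 0.77074)(1 − 0.80994) = 0.956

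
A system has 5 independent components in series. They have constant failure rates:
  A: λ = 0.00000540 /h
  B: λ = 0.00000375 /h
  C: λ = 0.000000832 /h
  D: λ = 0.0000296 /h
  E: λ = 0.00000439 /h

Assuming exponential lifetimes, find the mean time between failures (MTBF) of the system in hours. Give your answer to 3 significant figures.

22700

Series of exponential components: λ_sys = Σ λ_i
λ_sys = 0.00000540 + 0.00000375 + 0.000000832 + 0.0000296 + 0.00000439 = 4.3972e-05 /h
MTBF = 1 / λ_sys = 22700 h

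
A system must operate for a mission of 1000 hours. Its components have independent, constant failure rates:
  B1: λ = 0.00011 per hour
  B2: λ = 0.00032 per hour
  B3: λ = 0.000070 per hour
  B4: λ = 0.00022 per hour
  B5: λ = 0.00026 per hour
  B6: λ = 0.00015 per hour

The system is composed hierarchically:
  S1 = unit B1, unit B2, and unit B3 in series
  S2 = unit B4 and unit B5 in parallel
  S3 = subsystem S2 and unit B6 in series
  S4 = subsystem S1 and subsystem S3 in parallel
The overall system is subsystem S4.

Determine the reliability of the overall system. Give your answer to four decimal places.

R(B1) = exp(−0.00011 × 1000) = 0.895834
R(B2) = exp(−0.00032 × 1000) = 0.726149
R(B3) = exp(−0.000070 × 1000) = 0.932394
R(B4) = exp(−0.00022 × 1000) = 0.802519
R(B5) = exp(−0.00026 × 1000) = 0.771052
R(B6) = exp(−0.00015 × 1000) = 0.860708
Series (B1, B2, and B3): 0.895834 × 0.726149 × 0.932394 = 0.606531
Parallel (B4 and B5): 1 − (1 − 0.802519)(1 − 0.771052) = 0.954787
Series ([0.954787] and B6): 0.954787 × 0.860708 = 0.821793
Parallel ([0.606531] and [0.821793]): 1 − (1 − 0.606531)(1 − 0.821793) = 0.9299

0.9299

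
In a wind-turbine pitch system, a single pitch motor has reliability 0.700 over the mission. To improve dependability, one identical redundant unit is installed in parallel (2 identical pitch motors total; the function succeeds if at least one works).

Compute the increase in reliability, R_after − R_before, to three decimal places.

0.210

R_before = 0.700
R_after = 1 − (1 − 0.700)^2 = 0.910
ΔR = 0.910 − 0.700 = 0.210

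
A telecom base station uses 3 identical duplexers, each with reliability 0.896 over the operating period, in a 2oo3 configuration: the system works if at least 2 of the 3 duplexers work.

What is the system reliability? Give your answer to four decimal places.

0.9698

R = Σ_{i=2}^{3} C(3,i) p^i (1−p)^{3−i} with p = 0.896
C(3,2)·0.896^2·0.104^1 = 0.250479
C(3,3)·0.896^3·0.104^0 = 0.719323
Sum = 0.9698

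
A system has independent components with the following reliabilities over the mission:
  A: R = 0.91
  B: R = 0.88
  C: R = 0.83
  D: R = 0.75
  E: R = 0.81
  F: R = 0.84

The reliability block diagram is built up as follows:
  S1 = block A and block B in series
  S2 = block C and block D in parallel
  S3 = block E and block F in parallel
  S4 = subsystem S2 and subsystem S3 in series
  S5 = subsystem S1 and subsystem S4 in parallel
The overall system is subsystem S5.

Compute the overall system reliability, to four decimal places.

0.9857

Series (A and B): 0.910000 × 0.880000 = 0.800800
Parallel (C and D): 1 − (1 − 0.830000)(1 − 0.750000) = 0.957500
Parallel (E and F): 1 − (1 − 0.810000)(1 − 0.840000) = 0.969600
Series ([0.957500] and [0.969600]): 0.957500 × 0.969600 = 0.928392
Parallel ([0.800800] and [0.928392]): 1 − (1 − 0.800800)(1 − 0.928392) = 0.9857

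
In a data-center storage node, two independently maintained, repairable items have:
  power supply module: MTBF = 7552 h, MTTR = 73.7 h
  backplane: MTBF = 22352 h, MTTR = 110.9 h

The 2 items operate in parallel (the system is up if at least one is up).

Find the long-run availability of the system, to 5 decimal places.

A(power supply module) = MTBF/(MTBF+MTTR) = 7552/(7552+73.7) = 0.990335
A(backplane) = MTBF/(MTBF+MTTR) = 22352/(22352+110.9) = 0.995063
Parallel availability: 1 − (1 − 0.990335)(1 − 0.995063) = 0.99995

0.99995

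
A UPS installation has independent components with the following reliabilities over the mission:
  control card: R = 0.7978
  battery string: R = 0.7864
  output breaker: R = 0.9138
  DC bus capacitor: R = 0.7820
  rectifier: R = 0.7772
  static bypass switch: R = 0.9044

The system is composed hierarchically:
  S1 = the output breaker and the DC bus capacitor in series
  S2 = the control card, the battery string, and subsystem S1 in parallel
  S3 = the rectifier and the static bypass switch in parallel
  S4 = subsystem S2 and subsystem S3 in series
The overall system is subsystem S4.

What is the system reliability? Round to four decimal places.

0.9666

Series (output breaker and DC bus capacitor): 0.913800 × 0.782000 = 0.714592
Parallel (control card, battery string, and [0.714592]): 1 − (1 − 0.797800)(1 − 0.786400)(1 − 0.714592) = 0.987673
Parallel (rectifier and static bypass switch): 1 − (1 − 0.777200)(1 − 0.904400) = 0.978700
Series ([0.987673] and [0.978700]): 0.987673 × 0.978700 = 0.9666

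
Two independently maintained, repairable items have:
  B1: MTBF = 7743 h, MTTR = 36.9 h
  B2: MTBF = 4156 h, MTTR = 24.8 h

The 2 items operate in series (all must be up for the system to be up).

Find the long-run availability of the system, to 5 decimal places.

A(B1) = MTBF/(MTBF+MTTR) = 7743/(7743+36.9) = 0.995257
A(B2) = MTBF/(MTBF+MTTR) = 4156/(4156+24.8) = 0.994068
Series availability: 0.995257 × 0.994068 = 0.98935

0.98935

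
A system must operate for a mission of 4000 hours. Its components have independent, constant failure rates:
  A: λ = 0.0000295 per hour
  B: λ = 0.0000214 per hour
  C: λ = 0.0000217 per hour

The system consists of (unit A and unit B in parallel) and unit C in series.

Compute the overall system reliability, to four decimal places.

0.9085

R(A) = exp(−0.0000295 × 4000) = 0.888696
R(B) = exp(−0.0000214 × 4000) = 0.917961
R(C) = exp(−0.0000217 × 4000) = 0.916860
Parallel (A and B): 1 − (1 − 0.888696)(1 − 0.917961) = 0.990869
Series ([0.990869] and C): 0.990869 × 0.916860 = 0.9085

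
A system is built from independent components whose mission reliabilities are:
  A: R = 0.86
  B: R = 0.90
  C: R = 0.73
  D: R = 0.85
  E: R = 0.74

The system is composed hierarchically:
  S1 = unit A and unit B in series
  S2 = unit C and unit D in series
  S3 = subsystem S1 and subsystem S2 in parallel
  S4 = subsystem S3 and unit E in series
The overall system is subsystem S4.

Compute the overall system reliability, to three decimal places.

Series (A and B): 0.86000 × 0.90000 = 0.77400
Series (C and D): 0.73000 × 0.85000 = 0.62050
Parallel ([0.77400] and [0.62050]): 1 − (1 − 0.77400)(1 − 0.62050) = 0.91423
Series ([0.91423] and E): 0.91423 × 0.74000 = 0.677

0.677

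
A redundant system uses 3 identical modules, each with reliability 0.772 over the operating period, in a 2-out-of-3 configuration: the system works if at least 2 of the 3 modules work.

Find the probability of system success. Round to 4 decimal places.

R = Σ_{i=2}^{3} C(3,i) p^i (1−p)^{3−i} with p = 0.772
C(3,2)·0.772^2·0.228^1 = 0.407653
C(3,3)·0.772^3·0.228^0 = 0.460100
Sum = 0.8678

0.8678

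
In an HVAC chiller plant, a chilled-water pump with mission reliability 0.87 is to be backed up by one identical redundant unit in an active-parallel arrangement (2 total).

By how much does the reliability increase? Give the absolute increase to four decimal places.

R_before = 0.87
R_after = 1 − (1 − 0.87)^2 = 0.9831
ΔR = 0.9831 − 0.87 = 0.1131

0.1131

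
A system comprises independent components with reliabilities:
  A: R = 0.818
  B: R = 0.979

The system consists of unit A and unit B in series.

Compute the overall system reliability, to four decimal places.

Series (A and B): 0.818000 × 0.979000 = 0.8008

0.8008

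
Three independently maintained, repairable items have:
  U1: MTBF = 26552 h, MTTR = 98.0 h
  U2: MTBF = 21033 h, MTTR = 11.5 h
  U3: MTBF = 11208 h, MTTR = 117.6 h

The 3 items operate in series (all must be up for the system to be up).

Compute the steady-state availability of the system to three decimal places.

A(U1) = MTBF/(MTBF+MTTR) = 26552/(26552+98.0) = 0.996323
A(U2) = MTBF/(MTBF+MTTR) = 21033/(21033+11.5) = 0.999454
A(U3) = MTBF/(MTBF+MTTR) = 11208/(11208+117.6) = 0.989616
Series availability: 0.996323 × 0.999454 × 0.989616 = 0.985

0.985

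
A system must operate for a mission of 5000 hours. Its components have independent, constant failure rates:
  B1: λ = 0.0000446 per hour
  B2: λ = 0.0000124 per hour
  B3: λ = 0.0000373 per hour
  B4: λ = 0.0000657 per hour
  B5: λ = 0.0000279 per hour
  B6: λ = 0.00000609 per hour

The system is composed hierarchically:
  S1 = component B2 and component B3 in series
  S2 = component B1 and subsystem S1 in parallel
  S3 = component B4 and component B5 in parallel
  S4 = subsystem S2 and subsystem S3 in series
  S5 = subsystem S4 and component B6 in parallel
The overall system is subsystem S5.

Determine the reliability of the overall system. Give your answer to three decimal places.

0.998

R(B1) = exp(−0.0000446 × 5000) = 0.80011
R(B2) = exp(−0.0000124 × 5000) = 0.93988
R(B3) = exp(−0.0000373 × 5000) = 0.82986
R(B4) = exp(−0.0000657 × 5000) = 0.72000
R(B5) = exp(−0.0000279 × 5000) = 0.86979
R(B6) = exp(−0.00000609 × 5000) = 0.97001
Series (B2 and B3): 0.93988 × 0.82986 = 0.77997
Parallel (B1 and [0.77997]): 1 − (1 − 0.80011)(1 − 0.77997) = 0.95602
Parallel (B4 and B5): 1 − (1 − 0.72000)(1 − 0.86979) = 0.96354
Series ([0.95602] and [0.96354]): 0.95602 × 0.96354 = 0.92116
Parallel ([0.92116] and B6): 1 − (1 − 0.92116)(1 − 0.97001) = 0.998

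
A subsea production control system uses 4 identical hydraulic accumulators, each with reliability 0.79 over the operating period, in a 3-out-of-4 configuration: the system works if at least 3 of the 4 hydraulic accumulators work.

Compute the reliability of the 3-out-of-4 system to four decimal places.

0.8037

R = Σ_{i=3}^{4} C(4,i) p^i (1−p)^{4−i} with p = 0.79
C(4,3)·0.79^3·0.21^1 = 0.414153
C(4,4)·0.79^4·0.21^0 = 0.389501
Sum = 0.8037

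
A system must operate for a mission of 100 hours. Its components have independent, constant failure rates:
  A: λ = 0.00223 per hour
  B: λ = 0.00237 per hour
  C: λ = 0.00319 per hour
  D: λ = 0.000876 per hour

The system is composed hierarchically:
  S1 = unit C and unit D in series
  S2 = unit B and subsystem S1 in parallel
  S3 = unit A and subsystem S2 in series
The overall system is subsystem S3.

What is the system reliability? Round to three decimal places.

0.744

R(A) = exp(−0.00223 × 100) = 0.80011
R(B) = exp(−0.00237 × 100) = 0.78899
R(C) = exp(−0.00319 × 100) = 0.72688
R(D) = exp(−0.000876 × 100) = 0.91613
Series (C and D): 0.72688 × 0.91613 = 0.66592
Parallel (B and [0.66592]): 1 − (1 − 0.78899)(1 − 0.66592) = 0.92951
Series (A and [0.92951]): 0.80011 × 0.92951 = 0.744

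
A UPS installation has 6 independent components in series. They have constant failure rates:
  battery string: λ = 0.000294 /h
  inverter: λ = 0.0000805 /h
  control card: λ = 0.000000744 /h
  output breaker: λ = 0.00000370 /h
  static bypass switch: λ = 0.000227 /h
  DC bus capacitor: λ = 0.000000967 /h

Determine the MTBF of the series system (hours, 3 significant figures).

1650

Series of exponential components: λ_sys = Σ λ_i
λ_sys = 0.000294 + 0.0000805 + 0.000000744 + 0.00000370 + 0.000227 + 0.000000967 = 6.0691e-04 /h
MTBF = 1 / λ_sys = 1650 h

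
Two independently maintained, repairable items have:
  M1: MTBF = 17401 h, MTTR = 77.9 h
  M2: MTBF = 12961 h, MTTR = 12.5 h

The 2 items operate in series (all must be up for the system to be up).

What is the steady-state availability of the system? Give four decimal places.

0.9946

A(M1) = MTBF/(MTBF+MTTR) = 17401/(17401+77.9) = 0.995543
A(M2) = MTBF/(MTBF+MTTR) = 12961/(12961+12.5) = 0.999036
Series availability: 0.995543 × 0.999036 = 0.9946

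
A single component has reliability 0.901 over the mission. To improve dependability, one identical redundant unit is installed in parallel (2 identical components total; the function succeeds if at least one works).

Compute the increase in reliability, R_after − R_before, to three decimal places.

R_before = 0.901
R_after = 1 − (1 − 0.901)^2 = 0.990
ΔR = 0.990 − 0.901 = 0.089

0.089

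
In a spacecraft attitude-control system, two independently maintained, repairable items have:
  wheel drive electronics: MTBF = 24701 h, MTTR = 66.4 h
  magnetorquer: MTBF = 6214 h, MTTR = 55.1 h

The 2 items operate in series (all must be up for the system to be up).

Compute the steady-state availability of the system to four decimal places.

A(wheel drive electronics) = MTBF/(MTBF+MTTR) = 24701/(24701+66.4) = 0.997319
A(magnetorquer) = MTBF/(MTBF+MTTR) = 6214/(6214+55.1) = 0.991211
Series availability: 0.997319 × 0.991211 = 0.9886

0.9886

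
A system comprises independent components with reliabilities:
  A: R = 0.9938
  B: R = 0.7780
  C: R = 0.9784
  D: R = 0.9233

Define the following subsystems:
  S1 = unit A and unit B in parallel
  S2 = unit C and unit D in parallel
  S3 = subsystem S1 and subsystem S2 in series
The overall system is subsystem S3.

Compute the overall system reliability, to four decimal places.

0.9970

Parallel (A and B): 1 − (1 − 0.993800)(1 − 0.778000) = 0.998624
Parallel (C and D): 1 − (1 − 0.978400)(1 − 0.923300) = 0.998343
Series ([0.998624] and [0.998343]): 0.998624 × 0.998343 = 0.9970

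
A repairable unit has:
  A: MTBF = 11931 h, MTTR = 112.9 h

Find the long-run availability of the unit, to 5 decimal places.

0.99063

A(A) = MTBF/(MTBF+MTTR) = 11931/(11931+112.9) = 0.99063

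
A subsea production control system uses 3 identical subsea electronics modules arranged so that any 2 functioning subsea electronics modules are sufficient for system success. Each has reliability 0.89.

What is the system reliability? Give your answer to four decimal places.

0.9664

R = Σ_{i=2}^{3} C(3,i) p^i (1−p)^{3−i} with p = 0.89
C(3,2)·0.89^2·0.11^1 = 0.261393
C(3,3)·0.89^3·0.11^0 = 0.704969
Sum = 0.9664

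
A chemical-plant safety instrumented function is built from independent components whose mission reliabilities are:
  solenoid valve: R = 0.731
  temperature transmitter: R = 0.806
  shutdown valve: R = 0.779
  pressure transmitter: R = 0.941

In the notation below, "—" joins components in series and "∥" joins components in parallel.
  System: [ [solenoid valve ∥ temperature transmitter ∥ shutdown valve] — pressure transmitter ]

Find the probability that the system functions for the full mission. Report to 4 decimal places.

Parallel (solenoid valve, temperature transmitter, and shutdown valve): 1 − (1 − 0.731000)(1 − 0.806000)(1 − 0.779000) = 0.988467
Series ([0.988467] and pressure transmitter): 0.988467 × 0.941000 = 0.9301

0.9301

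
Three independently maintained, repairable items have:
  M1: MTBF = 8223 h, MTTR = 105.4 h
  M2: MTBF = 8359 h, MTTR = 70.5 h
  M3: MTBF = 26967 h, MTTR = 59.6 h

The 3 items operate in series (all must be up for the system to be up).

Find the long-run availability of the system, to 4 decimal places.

A(M1) = MTBF/(MTBF+MTTR) = 8223/(8223+105.4) = 0.987345
A(M2) = MTBF/(MTBF+MTTR) = 8359/(8359+70.5) = 0.991637
A(M3) = MTBF/(MTBF+MTTR) = 26967/(26967+59.6) = 0.997795
Series availability: 0.987345 × 0.991637 × 0.997795 = 0.9769

0.9769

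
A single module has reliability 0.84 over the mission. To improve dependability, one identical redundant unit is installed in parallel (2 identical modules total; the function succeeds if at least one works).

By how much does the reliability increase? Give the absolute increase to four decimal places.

R_before = 0.84
R_after = 1 − (1 − 0.84)^2 = 0.9744
ΔR = 0.9744 − 0.84 = 0.1344

0.1344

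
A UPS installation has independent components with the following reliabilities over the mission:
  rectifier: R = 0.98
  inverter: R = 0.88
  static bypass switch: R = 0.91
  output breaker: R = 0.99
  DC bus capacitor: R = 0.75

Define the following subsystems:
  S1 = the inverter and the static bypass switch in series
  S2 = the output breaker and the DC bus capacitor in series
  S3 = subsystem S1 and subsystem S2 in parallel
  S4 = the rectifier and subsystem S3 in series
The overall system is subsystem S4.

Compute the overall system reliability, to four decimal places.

Series (inverter and static bypass switch): 0.880000 × 0.910000 = 0.800800
Series (output breaker and DC bus capacitor): 0.990000 × 0.750000 = 0.742500
Parallel ([0.800800] and [0.742500]): 1 − (1 − 0.800800)(1 − 0.742500) = 0.948706
Series (rectifier and [0.948706]): 0.980000 × 0.948706 = 0.9297

0.9297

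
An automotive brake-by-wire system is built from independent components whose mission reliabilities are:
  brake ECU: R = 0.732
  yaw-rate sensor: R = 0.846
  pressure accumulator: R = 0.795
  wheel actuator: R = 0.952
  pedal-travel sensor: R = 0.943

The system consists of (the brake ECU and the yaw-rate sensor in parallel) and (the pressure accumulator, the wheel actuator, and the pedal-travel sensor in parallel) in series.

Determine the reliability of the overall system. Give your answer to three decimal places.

0.958

Parallel (brake ECU and yaw-rate sensor): 1 − (1 − 0.73200)(1 − 0.84600) = 0.95873
Parallel (pressure accumulator, wheel actuator, and pedal-travel sensor): 1 − (1 − 0.79500)(1 − 0.95200)(1 − 0.94300) = 0.99944
Series ([0.95873] and [0.99944]): 0.95873 × 0.99944 = 0.958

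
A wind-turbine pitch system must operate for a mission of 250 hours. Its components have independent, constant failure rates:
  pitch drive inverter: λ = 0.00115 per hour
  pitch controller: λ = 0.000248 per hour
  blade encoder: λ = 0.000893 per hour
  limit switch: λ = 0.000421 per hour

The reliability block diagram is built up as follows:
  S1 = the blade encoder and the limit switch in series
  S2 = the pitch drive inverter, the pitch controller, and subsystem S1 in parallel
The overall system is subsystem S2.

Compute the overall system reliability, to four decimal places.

0.9958

R(pitch drive inverter) = exp(−0.00115 × 250) = 0.750137
R(pitch controller) = exp(−0.000248 × 250) = 0.939883
R(blade encoder) = exp(−0.000893 × 250) = 0.799915
R(limit switch) = exp(−0.000421 × 250) = 0.900099
Series (blade encoder and limit switch): 0.799915 × 0.900099 = 0.720003
Parallel (pitch drive inverter, pitch controller, and [0.720003]): 1 − (1 − 0.750137)(1 − 0.939883)(1 − 0.720003) = 0.9958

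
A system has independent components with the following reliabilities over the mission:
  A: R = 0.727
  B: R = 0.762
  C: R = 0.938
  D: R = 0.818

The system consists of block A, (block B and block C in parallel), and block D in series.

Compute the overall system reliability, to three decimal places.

Parallel (B and C): 1 − (1 − 0.76200)(1 − 0.93800) = 0.98524
Series (A, [0.98524], and D): 0.72700 × 0.98524 × 0.81800 = 0.586

0.586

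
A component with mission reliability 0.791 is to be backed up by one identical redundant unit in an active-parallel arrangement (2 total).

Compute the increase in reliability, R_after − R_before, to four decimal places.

0.1653

R_before = 0.791
R_after = 1 − (1 − 0.791)^2 = 0.9563
ΔR = 0.9563 − 0.791 = 0.1653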